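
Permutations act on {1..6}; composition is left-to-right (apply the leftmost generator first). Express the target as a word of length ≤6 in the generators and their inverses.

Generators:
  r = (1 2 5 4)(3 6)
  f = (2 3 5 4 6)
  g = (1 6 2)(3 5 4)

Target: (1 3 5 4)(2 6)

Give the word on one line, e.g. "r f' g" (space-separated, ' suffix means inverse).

  after g': (1 2 6)(3 4 5)
  after g': (1 6 2)(3 5 4)
  after f': (1 4 2)
  after g: (1 3 5 4)(2 6)

g' g' f' g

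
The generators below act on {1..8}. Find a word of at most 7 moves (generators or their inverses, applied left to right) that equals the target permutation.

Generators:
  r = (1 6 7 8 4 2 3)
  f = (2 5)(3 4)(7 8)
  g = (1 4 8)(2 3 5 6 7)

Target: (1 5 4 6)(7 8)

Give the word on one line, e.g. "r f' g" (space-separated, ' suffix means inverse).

  after g': (1 8 4)(2 7 6 5 3)
  after g': (1 4 8)(2 6 3 7 5)
  after f: (1 3 8)(2 6 4 7)
  after g': (1 2 5 3 4 6)
  after f: (1 5 4 6)(7 8)

g' g' f g' f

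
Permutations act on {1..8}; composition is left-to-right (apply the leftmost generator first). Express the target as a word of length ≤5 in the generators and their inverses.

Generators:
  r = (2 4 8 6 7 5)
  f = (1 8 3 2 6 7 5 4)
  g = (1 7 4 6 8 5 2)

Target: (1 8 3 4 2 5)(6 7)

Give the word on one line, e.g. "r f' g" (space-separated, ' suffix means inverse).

  after f: (1 8 3 2 6 7 5 4)
  after r': (1 4)(2 8 3 5)
  after r': (1 2 4)(3 7 6 8)
  after r': (1 5 7 8 3 6 4)
  after g': (1 8 3 4 2 5)(6 7)

f r' r' r' g'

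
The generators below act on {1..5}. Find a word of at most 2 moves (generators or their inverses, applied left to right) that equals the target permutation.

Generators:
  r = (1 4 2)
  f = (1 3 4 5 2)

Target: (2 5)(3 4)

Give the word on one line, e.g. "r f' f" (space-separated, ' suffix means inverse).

  after r': (1 2 4)
  after f: (2 5)(3 4)

r' f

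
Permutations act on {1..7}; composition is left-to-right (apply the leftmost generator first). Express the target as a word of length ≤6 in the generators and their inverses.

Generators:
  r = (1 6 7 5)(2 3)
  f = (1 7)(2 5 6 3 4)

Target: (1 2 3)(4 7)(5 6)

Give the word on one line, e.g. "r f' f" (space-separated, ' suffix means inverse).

  after r': (1 5 7 6)(2 3)
  after f: (1 6 7 3 5)(2 4)
  after f: (1 3 6)(4 5 7)
  after r': (1 2 3)(4 7)(5 6)

r' f f r'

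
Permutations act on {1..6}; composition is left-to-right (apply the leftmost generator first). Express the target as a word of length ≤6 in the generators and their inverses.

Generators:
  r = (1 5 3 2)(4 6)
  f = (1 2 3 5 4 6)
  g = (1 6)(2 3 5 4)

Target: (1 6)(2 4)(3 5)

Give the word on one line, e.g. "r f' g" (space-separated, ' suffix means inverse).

  after g: (1 6)(2 3 5 4)
  after r: (1 4)(5 6)
  after g': (1 5)(2 4 6 3)
  after f: (1 4)(2 6 5)
  after r': (1 6)(2 4)(3 5)

g r g' f r'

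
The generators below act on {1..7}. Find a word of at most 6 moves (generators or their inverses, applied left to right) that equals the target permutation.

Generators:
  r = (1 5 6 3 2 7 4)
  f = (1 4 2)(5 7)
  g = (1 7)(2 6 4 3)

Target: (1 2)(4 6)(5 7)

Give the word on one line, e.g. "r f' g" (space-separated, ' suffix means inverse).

g' f r r g

  after g': (1 7)(2 3 4 6)
  after f: (1 5 7 4 6)(2 3)
  after r: (1 6 5 4 3 7)
  after r: (1 3 4 2 7 5)
  after g: (1 2)(4 6)(5 7)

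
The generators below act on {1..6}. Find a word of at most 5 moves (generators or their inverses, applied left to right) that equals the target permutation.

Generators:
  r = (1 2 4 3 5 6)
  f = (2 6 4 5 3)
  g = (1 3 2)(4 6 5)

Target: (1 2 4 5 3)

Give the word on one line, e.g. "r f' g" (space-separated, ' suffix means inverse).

r f' f' f' r'

  after r: (1 2 4 3 5 6)
  after f': (1 3 4 5 2 6)
  after f': (1 5 3 6)
  after f': (1 4 6)(2 3)
  after r': (1 2 4 5 3)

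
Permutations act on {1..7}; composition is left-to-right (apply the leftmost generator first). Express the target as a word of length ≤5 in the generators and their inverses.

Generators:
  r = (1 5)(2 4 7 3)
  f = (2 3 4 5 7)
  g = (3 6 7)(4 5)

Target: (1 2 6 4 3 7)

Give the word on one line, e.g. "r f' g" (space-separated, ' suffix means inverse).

  after r': (1 5)(2 3 7 4)
  after g: (1 4 2 6 7 5)
  after r': (1 2 6 4 3 7)

r' g r'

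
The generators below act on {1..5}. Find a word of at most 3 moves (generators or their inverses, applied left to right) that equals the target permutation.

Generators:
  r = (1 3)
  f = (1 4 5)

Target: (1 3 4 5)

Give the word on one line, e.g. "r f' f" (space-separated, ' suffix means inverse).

r' f

  after r': (1 3)
  after f: (1 3 4 5)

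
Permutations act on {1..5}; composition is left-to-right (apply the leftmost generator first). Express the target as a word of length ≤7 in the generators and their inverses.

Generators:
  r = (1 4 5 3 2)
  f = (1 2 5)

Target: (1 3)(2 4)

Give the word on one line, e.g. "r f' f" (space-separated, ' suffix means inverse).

r' f' r' r' f

  after r': (1 2 3 5 4)
  after f': (2 3)(4 5)
  after r': (1 2 5)
  after r': (1 3 5 2 4)
  after f: (1 3)(2 4)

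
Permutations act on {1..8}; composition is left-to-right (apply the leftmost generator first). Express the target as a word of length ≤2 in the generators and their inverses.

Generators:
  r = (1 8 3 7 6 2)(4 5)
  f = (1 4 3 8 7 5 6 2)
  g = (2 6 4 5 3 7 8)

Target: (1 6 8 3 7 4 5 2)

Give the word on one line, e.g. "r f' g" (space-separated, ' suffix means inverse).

  after f: (1 4 3 8 7 5 6 2)
  after g': (1 6 8 3 7 4 5 2)

f g'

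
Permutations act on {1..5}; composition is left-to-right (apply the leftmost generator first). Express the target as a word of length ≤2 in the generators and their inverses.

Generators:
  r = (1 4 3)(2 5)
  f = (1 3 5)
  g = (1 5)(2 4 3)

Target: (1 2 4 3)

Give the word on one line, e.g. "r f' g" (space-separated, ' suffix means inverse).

f g

  after f: (1 3 5)
  after g: (1 2 4 3)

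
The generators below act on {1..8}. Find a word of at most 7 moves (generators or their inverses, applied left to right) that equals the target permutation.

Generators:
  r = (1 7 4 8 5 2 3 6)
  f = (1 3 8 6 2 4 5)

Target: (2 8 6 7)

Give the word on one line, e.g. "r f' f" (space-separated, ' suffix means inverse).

  after f': (1 5 4 2 6 8 3)
  after f': (1 4 6 3 5 2 8)
  after f': (1 2 3 4 8 5 6)
  after r: (1 3 8 2 6 7 4 5)
  after f': (2 8 6 7)

f' f' f' r f'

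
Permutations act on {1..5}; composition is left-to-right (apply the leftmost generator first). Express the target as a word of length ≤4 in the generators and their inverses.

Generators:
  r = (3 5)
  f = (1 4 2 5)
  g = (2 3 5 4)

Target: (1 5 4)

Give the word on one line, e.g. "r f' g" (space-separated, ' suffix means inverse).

r' f' r g

  after r': (3 5)
  after f': (1 5 3 2 4)
  after r: (1 3 2 4)
  after g: (1 5 4)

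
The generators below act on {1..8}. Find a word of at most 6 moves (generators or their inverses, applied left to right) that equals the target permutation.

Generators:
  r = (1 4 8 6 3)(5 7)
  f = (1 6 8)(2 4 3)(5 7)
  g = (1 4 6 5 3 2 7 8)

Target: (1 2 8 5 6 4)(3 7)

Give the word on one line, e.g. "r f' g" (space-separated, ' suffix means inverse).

  after g: (1 4 6 5 3 2 7 8)
  after f': (1 2 5 4)(6 7)
  after g': (1 3 5)(2 6)(4 8 7)
  after f: (1 2 8 5 6 4)(3 7)

g f' g' f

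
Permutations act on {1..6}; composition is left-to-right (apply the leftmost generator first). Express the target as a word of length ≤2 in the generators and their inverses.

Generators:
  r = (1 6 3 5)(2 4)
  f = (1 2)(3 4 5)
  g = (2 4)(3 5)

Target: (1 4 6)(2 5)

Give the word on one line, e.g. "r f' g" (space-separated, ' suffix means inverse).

f' r'

  after f': (1 2)(3 5 4)
  after r': (1 4 6)(2 5)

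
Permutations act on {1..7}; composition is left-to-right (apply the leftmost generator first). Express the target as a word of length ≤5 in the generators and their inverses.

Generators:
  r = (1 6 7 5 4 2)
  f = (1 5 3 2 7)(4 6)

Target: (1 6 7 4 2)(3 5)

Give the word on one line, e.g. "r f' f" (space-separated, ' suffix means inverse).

f r r r r

  after f: (1 5 3 2 7)(4 6)
  after r: (1 4 7 6 2 5 3)
  after r: (1 2 4 5 3 6)
  after r: (3 7 5)
  after r: (1 6 7 4 2)(3 5)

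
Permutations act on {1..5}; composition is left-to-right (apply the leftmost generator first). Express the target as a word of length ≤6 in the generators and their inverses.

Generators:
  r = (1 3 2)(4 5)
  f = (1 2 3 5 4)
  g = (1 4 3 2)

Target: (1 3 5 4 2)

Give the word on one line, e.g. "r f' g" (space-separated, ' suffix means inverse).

  after g: (1 4 3 2)
  after g: (1 3)(2 4)
  after g: (1 2 3 4)
  after r': (1 3 5 4 2)

g g g r'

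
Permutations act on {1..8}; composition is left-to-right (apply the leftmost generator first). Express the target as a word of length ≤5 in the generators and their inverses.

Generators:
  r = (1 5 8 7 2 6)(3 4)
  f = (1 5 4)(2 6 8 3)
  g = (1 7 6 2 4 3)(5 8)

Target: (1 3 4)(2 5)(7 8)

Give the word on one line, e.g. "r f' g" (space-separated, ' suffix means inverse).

g' r r

  after g': (1 3 4 2 6 7)(5 8)
  after r: (1 4 6 2)(5 7)
  after r: (1 3 4)(2 5)(7 8)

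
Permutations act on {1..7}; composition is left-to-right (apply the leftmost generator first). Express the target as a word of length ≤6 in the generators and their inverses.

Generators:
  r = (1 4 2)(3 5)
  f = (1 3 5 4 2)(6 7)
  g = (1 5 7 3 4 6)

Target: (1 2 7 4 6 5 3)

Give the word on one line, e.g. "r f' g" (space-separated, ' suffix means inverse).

  after r': (1 2 4)(3 5)
  after f': (1 4 2 5)(6 7)
  after r: (1 2 3 5 4)(6 7)
  after g': (1 2 7 4 6 5 3)

r' f' r g'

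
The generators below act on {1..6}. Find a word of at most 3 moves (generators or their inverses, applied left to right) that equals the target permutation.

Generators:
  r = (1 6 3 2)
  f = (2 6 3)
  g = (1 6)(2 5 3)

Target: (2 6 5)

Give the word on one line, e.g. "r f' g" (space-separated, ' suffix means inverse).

  after r: (1 6 3 2)
  after g': (2 6 5)

r g'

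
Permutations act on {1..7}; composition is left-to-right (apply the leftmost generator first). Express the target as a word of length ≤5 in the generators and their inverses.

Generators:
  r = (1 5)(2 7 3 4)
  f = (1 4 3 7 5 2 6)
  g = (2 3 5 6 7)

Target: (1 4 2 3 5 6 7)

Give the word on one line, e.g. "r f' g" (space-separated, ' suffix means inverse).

  after g': (2 7 6 5 3)
  after f: (1 4 3 6 2 5 7)
  after g': (1 4 2 3 5 6 7)

g' f g'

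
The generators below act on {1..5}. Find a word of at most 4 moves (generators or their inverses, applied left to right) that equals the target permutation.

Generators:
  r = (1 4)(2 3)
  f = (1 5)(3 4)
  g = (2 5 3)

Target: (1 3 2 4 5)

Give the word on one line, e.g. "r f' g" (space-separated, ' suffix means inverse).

  after r': (1 4)(2 3)
  after f': (1 3 2 4 5)

r' f'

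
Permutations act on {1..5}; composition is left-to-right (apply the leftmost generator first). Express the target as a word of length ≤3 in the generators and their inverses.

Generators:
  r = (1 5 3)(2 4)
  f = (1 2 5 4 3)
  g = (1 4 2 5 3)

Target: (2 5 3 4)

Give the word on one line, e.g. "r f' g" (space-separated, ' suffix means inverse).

r f g'

  after r: (1 5 3)(2 4)
  after f: (1 4 5)(2 3)
  after g': (2 5 3 4)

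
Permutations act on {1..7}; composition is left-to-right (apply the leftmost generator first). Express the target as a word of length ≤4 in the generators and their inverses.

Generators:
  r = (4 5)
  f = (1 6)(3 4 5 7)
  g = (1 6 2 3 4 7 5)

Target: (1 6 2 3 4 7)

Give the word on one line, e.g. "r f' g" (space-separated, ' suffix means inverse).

f' r' f g

  after f': (1 6)(3 7 5 4)
  after r': (1 6)(3 7 4)
  after f: (5 7)
  after g: (1 6 2 3 4 7)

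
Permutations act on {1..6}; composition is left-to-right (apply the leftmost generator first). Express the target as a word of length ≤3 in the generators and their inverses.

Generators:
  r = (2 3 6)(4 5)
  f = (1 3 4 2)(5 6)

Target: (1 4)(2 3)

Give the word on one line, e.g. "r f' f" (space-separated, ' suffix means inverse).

  after f': (1 2 4 3)(5 6)
  after f': (1 4)(2 3)

f' f'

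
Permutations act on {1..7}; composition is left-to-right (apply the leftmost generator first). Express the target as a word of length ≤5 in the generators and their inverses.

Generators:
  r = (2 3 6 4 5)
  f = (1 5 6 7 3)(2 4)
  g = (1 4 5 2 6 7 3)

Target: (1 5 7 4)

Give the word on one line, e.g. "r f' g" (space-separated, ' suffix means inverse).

f' r' g' g' r

  after f': (1 3 7 6 5)(2 4)
  after r': (1 2 6 4 5)(3 7)
  after g': (1 5 3 6)
  after g': (1 4)(2 5 7 6 3)
  after r: (1 5 7 4)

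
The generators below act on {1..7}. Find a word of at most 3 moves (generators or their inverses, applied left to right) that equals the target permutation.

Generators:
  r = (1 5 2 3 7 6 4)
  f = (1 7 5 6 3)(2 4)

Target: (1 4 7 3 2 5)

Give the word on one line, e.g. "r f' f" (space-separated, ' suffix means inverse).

  after f: (1 7 5 6 3)(2 4)
  after r: (1 6 7 2)(3 5 4)
  after r: (1 4 7 3 2 5)

f r r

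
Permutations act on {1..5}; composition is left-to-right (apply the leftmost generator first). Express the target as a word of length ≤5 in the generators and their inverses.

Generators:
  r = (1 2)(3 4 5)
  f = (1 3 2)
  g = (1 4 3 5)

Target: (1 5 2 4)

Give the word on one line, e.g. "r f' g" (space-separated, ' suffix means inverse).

  after f: (1 3 2)
  after g: (1 5)(2 4 3)
  after f': (1 5 2 4)

f g f'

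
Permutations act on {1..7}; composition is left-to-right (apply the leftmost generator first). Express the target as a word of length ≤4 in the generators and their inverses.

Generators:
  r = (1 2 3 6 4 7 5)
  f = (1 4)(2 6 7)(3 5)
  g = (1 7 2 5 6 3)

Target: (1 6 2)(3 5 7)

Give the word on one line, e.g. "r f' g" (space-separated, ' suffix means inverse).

g' g'

  after g': (1 3 6 5 2 7)
  after g': (1 6 2)(3 5 7)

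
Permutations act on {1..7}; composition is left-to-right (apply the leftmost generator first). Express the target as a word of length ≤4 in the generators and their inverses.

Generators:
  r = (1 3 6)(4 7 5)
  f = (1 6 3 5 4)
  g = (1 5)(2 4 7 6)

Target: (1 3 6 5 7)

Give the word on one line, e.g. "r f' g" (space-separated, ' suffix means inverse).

  after r: (1 3 6)(4 7 5)
  after f': (1 6 4 7 3)
  after r': (1 3 6 5 7)

r f' r'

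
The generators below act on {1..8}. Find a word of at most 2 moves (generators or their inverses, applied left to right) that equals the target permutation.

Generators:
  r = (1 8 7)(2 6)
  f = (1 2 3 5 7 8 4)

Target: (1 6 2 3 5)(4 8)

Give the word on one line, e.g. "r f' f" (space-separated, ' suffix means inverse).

f r

  after f: (1 2 3 5 7 8 4)
  after r: (1 6 2 3 5)(4 8)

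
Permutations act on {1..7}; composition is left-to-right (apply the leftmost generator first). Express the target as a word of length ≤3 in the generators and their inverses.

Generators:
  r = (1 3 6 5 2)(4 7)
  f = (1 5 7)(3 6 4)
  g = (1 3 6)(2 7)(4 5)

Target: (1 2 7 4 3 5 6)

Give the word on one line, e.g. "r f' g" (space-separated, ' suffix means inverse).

  after f': (1 7 5)(3 4 6)
  after g': (1 2 7 4 3 5 6)

f' g'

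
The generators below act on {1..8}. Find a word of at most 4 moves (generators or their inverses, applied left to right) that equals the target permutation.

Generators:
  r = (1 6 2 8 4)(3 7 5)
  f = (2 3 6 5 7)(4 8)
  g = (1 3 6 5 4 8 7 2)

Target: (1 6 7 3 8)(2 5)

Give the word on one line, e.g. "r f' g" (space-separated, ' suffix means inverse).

f' r

  after f': (2 7 5 6 3)(4 8)
  after r: (1 6 7 3 8)(2 5)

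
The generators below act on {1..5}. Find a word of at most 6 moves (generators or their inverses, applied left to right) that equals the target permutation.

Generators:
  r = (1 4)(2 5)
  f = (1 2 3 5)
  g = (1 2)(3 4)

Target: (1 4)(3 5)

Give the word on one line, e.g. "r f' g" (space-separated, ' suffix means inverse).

f' f' g' f' f'

  after f': (1 5 3 2)
  after f': (1 3)(2 5)
  after g': (1 4 3 2 5)
  after f': (1 4 2 3)
  after f': (1 4)(3 5)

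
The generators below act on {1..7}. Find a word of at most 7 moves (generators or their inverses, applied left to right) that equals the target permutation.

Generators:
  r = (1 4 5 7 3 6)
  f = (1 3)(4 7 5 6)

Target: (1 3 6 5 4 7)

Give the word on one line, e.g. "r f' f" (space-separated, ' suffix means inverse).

  after r': (1 6 3 7 5 4)
  after f': (1 5 6)(3 4)
  after r': (1 4 7 5 3)
  after f: (1 7 6 4 5)
  after r: (1 3 6 5 4 7)

r' f' r' f r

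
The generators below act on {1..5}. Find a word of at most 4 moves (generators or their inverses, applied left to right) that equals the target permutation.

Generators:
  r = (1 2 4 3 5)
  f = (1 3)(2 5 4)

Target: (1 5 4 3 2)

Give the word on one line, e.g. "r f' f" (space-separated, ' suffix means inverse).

  after f: (1 3)(2 5 4)
  after r': (1 4)(2 3 5)
  after f': (1 5 4 3 2)

f r' f'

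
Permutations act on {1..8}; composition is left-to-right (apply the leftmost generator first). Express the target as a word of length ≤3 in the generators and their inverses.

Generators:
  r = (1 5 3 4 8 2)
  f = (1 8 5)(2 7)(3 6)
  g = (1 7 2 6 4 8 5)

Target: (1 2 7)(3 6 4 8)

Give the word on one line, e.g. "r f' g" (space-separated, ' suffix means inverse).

f r

  after f: (1 8 5)(2 7)(3 6)
  after r: (1 2 7)(3 6 4 8)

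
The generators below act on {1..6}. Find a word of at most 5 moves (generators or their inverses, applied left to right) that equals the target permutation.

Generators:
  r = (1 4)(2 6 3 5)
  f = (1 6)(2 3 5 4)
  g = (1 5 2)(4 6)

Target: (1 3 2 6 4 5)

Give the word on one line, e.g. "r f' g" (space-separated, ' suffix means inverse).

  after g': (1 2 5)(4 6)
  after r': (1 5 4 2 3 6)
  after r': (1 3 2 6 4 5)

g' r' r'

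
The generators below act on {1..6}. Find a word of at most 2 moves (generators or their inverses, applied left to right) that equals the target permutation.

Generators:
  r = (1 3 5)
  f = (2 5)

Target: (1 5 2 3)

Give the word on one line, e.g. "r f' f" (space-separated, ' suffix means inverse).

f r'

  after f: (2 5)
  after r': (1 5 2 3)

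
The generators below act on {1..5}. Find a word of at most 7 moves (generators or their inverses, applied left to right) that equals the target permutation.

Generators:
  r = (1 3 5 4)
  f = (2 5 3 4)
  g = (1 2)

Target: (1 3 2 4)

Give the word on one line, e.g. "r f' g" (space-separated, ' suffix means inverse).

  after f': (2 4 3 5)
  after g': (1 2 4 3 5)
  after r': (1 2 5 4)
  after f: (1 5 2 3 4)
  after f: (1 3 2 4)

f' g' r' f f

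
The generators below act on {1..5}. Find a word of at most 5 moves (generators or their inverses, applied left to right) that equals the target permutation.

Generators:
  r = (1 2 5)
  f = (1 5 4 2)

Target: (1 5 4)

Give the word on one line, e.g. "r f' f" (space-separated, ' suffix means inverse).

r' f r f'

  after r': (1 5 2)
  after f: (1 4 2 5)
  after r: (1 4 5 2)
  after f': (1 5 4)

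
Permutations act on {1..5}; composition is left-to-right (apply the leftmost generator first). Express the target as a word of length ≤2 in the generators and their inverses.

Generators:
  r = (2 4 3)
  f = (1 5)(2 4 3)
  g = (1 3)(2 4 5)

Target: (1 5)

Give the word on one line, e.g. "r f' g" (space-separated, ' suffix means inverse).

r' f

  after r': (2 3 4)
  after f: (1 5)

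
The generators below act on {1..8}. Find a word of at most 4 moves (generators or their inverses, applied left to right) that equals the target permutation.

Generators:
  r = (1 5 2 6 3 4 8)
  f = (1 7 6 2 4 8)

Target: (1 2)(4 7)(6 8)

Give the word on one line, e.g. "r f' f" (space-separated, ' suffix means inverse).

f f f

  after f: (1 7 6 2 4 8)
  after f: (1 6 4)(2 8 7)
  after f: (1 2)(4 7)(6 8)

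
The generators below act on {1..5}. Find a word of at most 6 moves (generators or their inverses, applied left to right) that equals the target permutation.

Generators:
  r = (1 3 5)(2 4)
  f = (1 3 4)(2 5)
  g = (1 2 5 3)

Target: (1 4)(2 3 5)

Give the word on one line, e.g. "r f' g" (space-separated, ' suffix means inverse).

r' g r f r'

  after r': (1 5 3)(2 4)
  after g: (1 3 2 4 5)
  after r: (1 5 3 4)
  after f: (1 2 5 4 3)
  after r': (1 4)(2 3 5)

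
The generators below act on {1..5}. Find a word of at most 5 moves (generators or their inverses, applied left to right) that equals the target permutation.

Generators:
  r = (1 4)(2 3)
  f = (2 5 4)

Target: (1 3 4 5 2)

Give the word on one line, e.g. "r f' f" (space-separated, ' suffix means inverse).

r' f' r' f' r'

  after r': (1 4)(2 3)
  after f': (1 5 2 3 4)
  after r': (1 5 3)
  after f': (1 2 4 5 3)
  after r': (1 3 4 5 2)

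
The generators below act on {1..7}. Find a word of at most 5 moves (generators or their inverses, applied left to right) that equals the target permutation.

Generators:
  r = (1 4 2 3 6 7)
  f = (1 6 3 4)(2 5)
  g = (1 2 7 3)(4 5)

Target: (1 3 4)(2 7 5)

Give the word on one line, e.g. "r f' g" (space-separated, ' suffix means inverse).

  after g: (1 2 7 3)(4 5)
  after g: (1 7)(2 3)
  after r: (2 6 7 4)
  after g: (1 2 6 3)(4 7 5)
  after r: (1 3 4)(2 7 5)

g g r g r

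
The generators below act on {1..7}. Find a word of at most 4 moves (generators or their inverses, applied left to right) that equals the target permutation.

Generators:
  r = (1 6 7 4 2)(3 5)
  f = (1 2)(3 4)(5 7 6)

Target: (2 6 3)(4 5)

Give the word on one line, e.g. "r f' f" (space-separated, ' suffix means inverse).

f r

  after f: (1 2)(3 4)(5 7 6)
  after r: (2 6 3)(4 5)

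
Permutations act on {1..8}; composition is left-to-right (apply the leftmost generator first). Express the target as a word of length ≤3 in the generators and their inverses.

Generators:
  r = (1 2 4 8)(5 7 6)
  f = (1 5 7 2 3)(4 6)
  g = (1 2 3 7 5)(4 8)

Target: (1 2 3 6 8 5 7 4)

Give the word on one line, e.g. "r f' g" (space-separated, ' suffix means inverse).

g' f' r

  after g': (1 5 7 3 2)(4 8)
  after f': (2 3 7)(4 8 6)
  after r: (1 2 3 6 8 5 7 4)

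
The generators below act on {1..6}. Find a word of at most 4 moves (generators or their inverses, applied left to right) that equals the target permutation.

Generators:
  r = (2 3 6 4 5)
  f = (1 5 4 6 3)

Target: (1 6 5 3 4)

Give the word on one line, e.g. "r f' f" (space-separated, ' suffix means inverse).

f' f'

  after f': (1 3 6 4 5)
  after f': (1 6 5 3 4)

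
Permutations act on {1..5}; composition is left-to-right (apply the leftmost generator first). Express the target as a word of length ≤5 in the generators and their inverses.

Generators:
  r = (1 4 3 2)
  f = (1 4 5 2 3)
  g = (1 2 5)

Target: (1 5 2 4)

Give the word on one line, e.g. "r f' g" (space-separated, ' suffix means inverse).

f g' g' r' g'

  after f: (1 4 5 2 3)
  after g': (1 4 2 3 5)
  after g': (1 4)(2 3)
  after r': (2 4)
  after g': (1 5 2 4)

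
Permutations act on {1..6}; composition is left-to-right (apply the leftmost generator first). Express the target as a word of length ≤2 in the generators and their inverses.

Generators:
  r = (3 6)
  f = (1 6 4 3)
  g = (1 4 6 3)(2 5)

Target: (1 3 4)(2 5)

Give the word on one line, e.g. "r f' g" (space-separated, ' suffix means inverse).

r g'

  after r: (3 6)
  after g': (1 3 4)(2 5)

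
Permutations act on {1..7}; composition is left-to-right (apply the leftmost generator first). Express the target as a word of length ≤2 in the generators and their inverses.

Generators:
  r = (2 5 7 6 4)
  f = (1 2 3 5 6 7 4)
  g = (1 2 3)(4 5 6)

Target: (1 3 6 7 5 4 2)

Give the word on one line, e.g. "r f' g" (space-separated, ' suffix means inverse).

f g

  after f: (1 2 3 5 6 7 4)
  after g: (1 3 6 7 5 4 2)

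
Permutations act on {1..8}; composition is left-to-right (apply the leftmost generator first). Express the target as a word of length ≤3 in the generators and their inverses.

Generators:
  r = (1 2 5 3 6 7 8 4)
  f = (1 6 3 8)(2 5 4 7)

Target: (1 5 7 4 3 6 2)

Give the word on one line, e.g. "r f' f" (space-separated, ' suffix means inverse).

  after f: (1 6 3 8)(2 5 4 7)
  after r': (1 3 7)(4 6 5 8)
  after r': (1 5 7 4 3 6 2)

f r' r'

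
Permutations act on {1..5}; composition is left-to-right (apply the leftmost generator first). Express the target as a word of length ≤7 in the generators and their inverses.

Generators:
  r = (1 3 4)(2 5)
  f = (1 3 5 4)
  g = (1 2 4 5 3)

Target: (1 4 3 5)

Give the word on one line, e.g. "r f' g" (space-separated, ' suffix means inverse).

  after g': (1 3 5 4 2)
  after r': (2 4 5 3)
  after g': (1 3)
  after f': (3 4 5)
  after f': (1 4 3 5)

g' r' g' f' f'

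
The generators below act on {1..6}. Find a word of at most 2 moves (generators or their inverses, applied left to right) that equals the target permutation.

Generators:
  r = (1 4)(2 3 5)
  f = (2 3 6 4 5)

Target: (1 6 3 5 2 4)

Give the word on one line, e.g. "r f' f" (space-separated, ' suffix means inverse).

  after r': (1 4)(2 5 3)
  after f': (1 6 3 5 2 4)

r' f'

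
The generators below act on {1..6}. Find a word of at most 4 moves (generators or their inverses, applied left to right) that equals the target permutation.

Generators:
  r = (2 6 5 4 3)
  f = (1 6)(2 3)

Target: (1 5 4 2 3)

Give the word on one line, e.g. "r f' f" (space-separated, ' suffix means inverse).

f r f'

  after f: (1 6)(2 3)
  after r: (1 5 4 3 6)
  after f': (1 5 4 2 3)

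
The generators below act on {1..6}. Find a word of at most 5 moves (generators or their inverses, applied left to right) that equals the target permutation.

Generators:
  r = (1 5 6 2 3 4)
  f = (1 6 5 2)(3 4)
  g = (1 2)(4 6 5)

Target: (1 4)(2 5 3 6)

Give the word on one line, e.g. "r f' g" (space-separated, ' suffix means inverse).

  after r': (1 4 3 2 6 5)
  after f': (1 3 5 2)
  after r: (1 4)(2 5 3 6)

r' f' r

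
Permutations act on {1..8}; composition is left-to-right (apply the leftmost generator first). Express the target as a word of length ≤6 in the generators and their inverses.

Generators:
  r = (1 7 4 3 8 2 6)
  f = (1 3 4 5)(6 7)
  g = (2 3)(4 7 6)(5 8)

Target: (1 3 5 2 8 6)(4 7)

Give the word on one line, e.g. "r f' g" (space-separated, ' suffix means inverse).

f r r f' g

  after f: (1 3 4 5)(6 7)
  after r: (1 8 2 6 4 5 7)
  after r: (1 2)(3 8 6)(4 5)
  after f': (1 2 5 3 8 7 6)
  after g: (1 3 5 2 8 6)(4 7)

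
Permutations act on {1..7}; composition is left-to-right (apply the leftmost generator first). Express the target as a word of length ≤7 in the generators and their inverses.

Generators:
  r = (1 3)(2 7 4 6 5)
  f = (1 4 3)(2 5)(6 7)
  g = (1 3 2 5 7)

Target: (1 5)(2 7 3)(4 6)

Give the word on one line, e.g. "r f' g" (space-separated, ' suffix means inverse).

  after f: (1 4 3)(2 5)(6 7)
  after g': (1 4)(3 7 6 5)
  after r': (1 7 4 3 2 5)
  after f': (1 6 7)(3 5)
  after r: (1 5)(2 7 3)(4 6)

f g' r' f' r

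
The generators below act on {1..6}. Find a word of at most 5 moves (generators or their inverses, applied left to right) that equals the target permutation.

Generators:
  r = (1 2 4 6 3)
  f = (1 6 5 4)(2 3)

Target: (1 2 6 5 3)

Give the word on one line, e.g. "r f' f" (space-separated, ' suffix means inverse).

  after r: (1 2 4 6 3)
  after f: (1 3 6 2)(4 5)
  after r: (4 5 6)
  after f': (1 4 6 5)(2 3)
  after r': (1 2 6 5 3)

r f r f' r'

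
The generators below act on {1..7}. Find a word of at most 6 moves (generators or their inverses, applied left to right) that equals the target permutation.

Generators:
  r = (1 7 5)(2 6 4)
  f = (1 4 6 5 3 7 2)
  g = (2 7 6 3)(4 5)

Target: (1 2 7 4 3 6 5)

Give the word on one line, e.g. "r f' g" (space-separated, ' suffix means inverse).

  after r: (1 7 5)(2 6 4)
  after g: (1 6 5)(2 3)(4 7)
  after g: (1 3 7 5)(4 6)
  after g: (1 2 7 4 3 6 5)

r g g g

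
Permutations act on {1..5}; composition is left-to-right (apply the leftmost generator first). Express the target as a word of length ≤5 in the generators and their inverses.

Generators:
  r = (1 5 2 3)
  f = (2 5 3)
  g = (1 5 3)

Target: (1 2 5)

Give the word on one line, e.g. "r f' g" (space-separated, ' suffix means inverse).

  after f': (2 3 5)
  after r: (1 5 3 2)
  after r: (1 2 5)

f' r r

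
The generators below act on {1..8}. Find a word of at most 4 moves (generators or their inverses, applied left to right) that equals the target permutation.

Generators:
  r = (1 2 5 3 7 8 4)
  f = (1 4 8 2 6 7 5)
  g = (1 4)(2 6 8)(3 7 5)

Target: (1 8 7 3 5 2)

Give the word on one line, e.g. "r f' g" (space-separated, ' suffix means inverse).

  after g': (1 4)(2 8 6)(3 5 7)
  after g': (2 6 8)(3 7 5)
  after g': (1 4)
  after r': (1 8 7 3 5 2)

g' g' g' r'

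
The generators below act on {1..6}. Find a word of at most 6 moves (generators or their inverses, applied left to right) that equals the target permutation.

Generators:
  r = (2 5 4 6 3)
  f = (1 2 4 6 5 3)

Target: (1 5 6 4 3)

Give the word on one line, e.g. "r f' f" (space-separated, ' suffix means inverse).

  after r: (2 5 4 6 3)
  after r: (2 4 3 5 6)
  after f: (1 2 6 4)
  after f: (1 4 2 5 3)
  after r': (1 5 6 4 3)

r r f f r'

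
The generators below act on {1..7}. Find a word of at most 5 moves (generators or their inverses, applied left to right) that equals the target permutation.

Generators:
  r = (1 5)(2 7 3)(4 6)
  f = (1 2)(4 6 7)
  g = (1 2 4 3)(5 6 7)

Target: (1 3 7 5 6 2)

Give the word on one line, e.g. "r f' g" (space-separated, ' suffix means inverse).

  after f: (1 2)(4 6 7)
  after f: (4 7 6)
  after g': (1 3 4 6 2)(5 7)
  after f: (1 3 6)(4 7 5)
  after f: (1 3 7 5 6 2)

f f g' f f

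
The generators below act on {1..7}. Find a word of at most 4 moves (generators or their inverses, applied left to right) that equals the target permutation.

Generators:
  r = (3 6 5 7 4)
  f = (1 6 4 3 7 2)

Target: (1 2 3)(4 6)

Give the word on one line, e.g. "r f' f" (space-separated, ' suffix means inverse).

r f' r r

  after r: (3 6 5 7 4)
  after f': (1 2 7 6 5 3)
  after r: (1 2 4 3)(5 6 7)
  after r: (1 2 3)(4 6)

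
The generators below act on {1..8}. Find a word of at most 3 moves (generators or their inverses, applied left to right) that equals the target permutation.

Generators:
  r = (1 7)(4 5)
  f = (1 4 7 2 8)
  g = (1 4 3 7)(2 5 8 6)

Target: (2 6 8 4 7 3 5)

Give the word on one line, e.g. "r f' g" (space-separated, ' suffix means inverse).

  after g': (1 7 3 4)(2 6 8 5)
  after r: (2 6 8 4 7 3 5)

g' r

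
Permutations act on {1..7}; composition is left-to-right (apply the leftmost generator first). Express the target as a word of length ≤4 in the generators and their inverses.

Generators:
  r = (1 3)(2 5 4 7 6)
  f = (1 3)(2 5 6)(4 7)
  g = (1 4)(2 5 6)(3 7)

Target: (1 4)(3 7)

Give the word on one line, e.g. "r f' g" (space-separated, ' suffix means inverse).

  after f: (1 3)(2 5 6)(4 7)
  after g: (1 7)(2 6 5)(3 4)
  after f: (1 4)(3 7)

f g f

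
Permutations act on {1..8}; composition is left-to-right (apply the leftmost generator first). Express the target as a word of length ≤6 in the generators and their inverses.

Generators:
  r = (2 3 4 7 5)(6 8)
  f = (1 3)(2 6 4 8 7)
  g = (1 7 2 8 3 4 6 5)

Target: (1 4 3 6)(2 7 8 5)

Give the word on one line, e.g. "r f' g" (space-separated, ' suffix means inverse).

g r' g' r

  after g: (1 7 2 8 3 4 6 5)
  after r': (1 4 8 2 6 7 5)
  after g': (1 3 8 7 6)(2 4)
  after r: (1 4 3 6)(2 7 8 5)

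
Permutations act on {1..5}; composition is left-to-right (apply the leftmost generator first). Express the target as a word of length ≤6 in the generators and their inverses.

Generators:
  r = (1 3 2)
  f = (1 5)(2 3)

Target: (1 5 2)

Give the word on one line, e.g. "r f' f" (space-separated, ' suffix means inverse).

f r' f f

  after f: (1 5)(2 3)
  after r': (1 5 2)
  after f: (2 5 3)
  after f: (1 5 2)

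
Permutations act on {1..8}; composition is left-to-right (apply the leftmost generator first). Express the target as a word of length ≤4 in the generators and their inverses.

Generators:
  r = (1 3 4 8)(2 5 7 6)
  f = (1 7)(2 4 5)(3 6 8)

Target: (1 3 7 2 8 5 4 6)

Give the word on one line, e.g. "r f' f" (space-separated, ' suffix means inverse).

r' f

  after r': (1 8 4 3)(2 6 7 5)
  after f: (1 3 7 2 8 5 4 6)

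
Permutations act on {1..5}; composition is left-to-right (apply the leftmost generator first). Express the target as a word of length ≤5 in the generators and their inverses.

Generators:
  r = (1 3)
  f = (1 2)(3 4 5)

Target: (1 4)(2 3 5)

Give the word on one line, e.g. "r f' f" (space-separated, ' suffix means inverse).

f' r' f' r f

  after f': (1 2)(3 5 4)
  after r': (1 2 3 5 4)
  after f': (2 5 3 4)
  after r: (1 3 4 2 5)
  after f: (1 4)(2 3 5)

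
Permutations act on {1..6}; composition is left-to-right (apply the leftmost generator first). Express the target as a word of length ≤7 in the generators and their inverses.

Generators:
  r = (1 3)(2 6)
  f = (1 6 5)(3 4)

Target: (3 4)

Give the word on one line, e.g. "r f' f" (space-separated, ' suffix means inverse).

  after f': (1 5 6)(3 4)
  after f': (1 6 5)
  after r: (1 2 6 5 3)
  after r: (1 6 5)
  after f': (3 4)

f' f' r r f'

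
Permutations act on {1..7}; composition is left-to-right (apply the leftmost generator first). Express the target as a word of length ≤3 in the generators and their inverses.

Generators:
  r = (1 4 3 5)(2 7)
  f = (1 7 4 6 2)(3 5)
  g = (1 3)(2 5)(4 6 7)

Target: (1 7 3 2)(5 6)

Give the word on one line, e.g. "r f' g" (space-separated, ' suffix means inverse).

g r' g'

  after g: (1 3)(2 5)(4 6 7)
  after r': (1 4 6 2 3 5 7)
  after g': (1 7 3 2)(5 6)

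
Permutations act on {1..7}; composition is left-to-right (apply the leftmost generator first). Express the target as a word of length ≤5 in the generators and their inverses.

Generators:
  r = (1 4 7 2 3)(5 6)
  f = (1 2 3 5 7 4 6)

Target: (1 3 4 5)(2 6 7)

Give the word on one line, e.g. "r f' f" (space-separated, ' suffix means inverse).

  after r: (1 4 7 2 3)(5 6)
  after r: (1 7 3 4 2)
  after r: (1 2 4 3 7)(5 6)
  after f: (1 3 4 5)(2 6 7)

r r r f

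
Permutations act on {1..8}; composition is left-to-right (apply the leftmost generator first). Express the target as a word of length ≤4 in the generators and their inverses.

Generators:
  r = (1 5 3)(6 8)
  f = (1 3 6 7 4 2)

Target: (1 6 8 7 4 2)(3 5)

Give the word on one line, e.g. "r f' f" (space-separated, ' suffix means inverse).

  after r': (1 3 5)(6 8)
  after f: (1 6 8 7 4 2)(3 5)

r' f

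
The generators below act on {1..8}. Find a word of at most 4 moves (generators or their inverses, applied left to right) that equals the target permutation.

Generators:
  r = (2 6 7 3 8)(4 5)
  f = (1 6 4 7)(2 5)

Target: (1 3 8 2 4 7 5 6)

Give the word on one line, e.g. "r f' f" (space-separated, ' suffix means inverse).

f' r

  after f': (1 7 4 6)(2 5)
  after r: (1 3 8 2 4 7 5 6)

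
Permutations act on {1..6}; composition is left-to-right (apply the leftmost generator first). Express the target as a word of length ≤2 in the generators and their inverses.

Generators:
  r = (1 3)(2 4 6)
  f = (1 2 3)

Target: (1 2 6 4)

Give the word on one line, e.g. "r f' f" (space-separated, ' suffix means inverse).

r' f'

  after r': (1 3)(2 6 4)
  after f': (1 2 6 4)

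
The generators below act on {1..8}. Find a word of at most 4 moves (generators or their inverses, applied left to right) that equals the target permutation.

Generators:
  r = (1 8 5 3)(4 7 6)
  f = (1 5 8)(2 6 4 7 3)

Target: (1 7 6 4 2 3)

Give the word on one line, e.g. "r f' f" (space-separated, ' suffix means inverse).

  after r': (1 3 5 8)(4 6 7)
  after f': (1 7 6 4 2 3)

r' f'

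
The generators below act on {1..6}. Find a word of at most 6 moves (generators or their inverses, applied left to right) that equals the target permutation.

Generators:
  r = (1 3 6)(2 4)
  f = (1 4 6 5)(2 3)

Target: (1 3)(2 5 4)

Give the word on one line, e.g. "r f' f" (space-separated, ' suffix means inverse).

f' r f r' r'

  after f': (1 5 6 4)(2 3)
  after r: (1 5)(2 6)(3 4)
  after f: (2 5 4)(3 6)
  after r': (1 6)(2 5)
  after r': (1 3)(2 5 4)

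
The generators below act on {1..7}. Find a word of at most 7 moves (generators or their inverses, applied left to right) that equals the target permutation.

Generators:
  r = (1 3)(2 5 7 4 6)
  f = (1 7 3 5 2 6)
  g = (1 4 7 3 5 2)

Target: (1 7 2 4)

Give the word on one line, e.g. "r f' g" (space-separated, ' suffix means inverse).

  after g: (1 4 7 3 5 2)
  after r: (1 6 2 3 7)
  after r: (1 2)(3 4 6 5 7)
  after g: (2 4 6)(3 7 5)
  after f: (1 7 2 4)

g r r g f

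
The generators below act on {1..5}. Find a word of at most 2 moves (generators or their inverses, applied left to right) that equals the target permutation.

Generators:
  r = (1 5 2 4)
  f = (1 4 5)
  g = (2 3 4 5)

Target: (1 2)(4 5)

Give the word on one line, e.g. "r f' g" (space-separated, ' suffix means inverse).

  after r: (1 5 2 4)
  after r: (1 2)(4 5)

r r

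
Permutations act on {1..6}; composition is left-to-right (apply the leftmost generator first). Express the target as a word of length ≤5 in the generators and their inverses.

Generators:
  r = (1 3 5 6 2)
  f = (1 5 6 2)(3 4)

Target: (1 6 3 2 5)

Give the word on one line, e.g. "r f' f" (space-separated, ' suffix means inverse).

  after r: (1 3 5 6 2)
  after r: (1 5 2 3 6)
  after r: (1 6 3 2 5)

r r r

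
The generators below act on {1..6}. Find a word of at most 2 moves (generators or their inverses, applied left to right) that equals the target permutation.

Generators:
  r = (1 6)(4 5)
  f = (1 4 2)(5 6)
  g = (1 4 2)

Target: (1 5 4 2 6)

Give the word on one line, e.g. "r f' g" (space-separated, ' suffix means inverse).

  after g: (1 4 2)
  after r: (1 5 4 2 6)

g r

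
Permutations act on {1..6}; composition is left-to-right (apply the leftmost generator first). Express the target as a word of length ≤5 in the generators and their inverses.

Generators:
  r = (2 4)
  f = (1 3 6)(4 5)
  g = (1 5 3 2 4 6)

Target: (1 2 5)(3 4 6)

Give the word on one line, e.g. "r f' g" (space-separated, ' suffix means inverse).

g' f' r g

  after g': (1 6 4 2 3 5)
  after f': (1 3 4 2)(5 6)
  after r: (1 3 2)(5 6)
  after g: (1 2 5)(3 4 6)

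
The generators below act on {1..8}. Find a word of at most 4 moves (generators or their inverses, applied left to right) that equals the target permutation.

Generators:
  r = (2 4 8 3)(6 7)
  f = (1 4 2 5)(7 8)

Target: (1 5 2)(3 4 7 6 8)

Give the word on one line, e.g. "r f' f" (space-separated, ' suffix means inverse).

  after r: (2 4 8 3)(6 7)
  after f': (1 5 2)(3 4 7 6 8)

r f'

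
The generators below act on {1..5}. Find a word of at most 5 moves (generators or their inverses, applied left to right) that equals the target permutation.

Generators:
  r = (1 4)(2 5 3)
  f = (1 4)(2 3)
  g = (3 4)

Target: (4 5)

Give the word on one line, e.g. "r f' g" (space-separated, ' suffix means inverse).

  after g': (3 4)
  after r': (1 4 5 2 3)
  after f: (3 4 5)
  after g': (4 5)

g' r' f g'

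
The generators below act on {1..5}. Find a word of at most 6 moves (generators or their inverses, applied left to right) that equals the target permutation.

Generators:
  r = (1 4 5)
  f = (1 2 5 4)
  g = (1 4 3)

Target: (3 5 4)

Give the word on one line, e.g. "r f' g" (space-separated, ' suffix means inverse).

f g' r f r

  after f: (1 2 5 4)
  after g': (1 2 5)(3 4)
  after r: (1 2)(3 5 4)
  after f: (1 5)(3 4)
  after r: (3 5 4)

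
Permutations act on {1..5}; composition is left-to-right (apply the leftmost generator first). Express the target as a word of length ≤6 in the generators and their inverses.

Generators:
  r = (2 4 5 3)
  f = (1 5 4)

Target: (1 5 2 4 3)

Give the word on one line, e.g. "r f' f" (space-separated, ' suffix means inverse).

  after r': (2 3 5 4)
  after r': (2 5)(3 4)
  after f': (1 4 3 5 2)
  after f': (1 5 2 4 3)

r' r' f' f'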